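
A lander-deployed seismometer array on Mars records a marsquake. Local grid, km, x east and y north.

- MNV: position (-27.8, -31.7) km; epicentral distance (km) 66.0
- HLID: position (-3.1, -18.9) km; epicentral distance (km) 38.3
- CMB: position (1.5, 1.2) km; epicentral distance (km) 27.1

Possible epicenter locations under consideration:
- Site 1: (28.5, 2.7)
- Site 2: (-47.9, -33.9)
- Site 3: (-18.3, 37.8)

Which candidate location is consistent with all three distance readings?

Site 1

For each candidate, compare |candidate − station| to the reported distance:
Site 1: residuals MNV 0.0, HLID 0.0, CMB 0.1 → max 0.1 km
Site 2: residuals MNV 45.8, HLID 8.9, CMB 33.5 → max 45.8 km
Site 3: residuals MNV 4.1, HLID 20.4, CMB 14.5 → max 20.4 km
Only Site 1 has all residuals ≈ 0.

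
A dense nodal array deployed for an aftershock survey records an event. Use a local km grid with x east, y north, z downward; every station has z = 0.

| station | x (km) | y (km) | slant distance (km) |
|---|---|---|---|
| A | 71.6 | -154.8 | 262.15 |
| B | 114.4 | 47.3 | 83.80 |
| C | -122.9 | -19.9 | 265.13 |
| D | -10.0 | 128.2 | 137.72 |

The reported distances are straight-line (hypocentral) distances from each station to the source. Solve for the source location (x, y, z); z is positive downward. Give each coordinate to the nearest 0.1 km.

Each station gives a sphere (x−x_i)² + (y−y_i)² + z² = d_i² (stations at z=0).
Subtracting the A sphere from B and C: z² cancels, leaving linear equations in x and y:
85.6 x + 404.2 y = 47935.23
-389.0 x + 269.8 y = -15160.47
Solving: x ≈ 105.700, y ≈ 96.208 km (keep extra digits for the depth step; rounded: 105.7, 96.2).
Then from the A sphere: z² = 262.15² − (x − 71.6)² − (y + 154.8)² with x = 105.700, y = 96.208, so z ≈ 67.489 ≈ 67.5 km.

x ≈ 105.7 km, y ≈ 96.2 km, depth ≈ 67.5 km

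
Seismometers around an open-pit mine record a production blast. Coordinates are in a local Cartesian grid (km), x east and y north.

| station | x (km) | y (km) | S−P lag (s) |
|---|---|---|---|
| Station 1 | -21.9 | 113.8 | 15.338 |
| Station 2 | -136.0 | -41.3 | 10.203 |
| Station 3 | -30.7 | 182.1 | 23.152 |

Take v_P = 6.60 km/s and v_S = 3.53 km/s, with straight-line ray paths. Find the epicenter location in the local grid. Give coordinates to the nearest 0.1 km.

x ≈ -81.8 km, y ≈ 14.0 km

Distance from S−P lag: d = Δt · v_P v_S / (v_P − v_S) = Δt · (6.60·3.53)/(6.60−3.53) ≈ 7.5889·Δt.
So d_Station 1 = 116.40, d_Station 2 = 77.43, d_Station 3 = 175.70 km.
Circle about each station: (x + 21.9)² + (y − 113.8)² = 116.40²; (x + 136.0)² + (y + 41.3)² = 77.43²; (x + 30.7)² + (y − 182.1)² = 175.70².
Subtracting the Station 1 equation from the Station 2 and Station 3 equations removes the quadratic terms:
-228.2 x − 310.2 y = 14325.20
-17.6 x + 136.6 y = 3351.32
Solving the 2×2 system: x ≈ -81.8, y ≈ 14.0 km.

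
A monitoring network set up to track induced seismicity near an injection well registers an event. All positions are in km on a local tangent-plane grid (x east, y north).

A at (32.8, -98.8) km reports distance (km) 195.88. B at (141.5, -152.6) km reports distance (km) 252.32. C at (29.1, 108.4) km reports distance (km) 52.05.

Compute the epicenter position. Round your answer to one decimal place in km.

Circle about each station: (x − 32.8)² + (y + 98.8)² = 195.88²; (x − 141.5)² + (y + 152.6)² = 252.32²; (x − 29.1)² + (y − 108.4)² = 52.05².
Subtracting the A equation from the B and C equations removes the quadratic terms:
217.4 x − 107.6 y = 7175.32
-7.4 x + 414.4 y = 37419.86
Solving the 2×2 system: x ≈ 78.4, y ≈ 91.7 km.

78.4 km east, 91.7 km north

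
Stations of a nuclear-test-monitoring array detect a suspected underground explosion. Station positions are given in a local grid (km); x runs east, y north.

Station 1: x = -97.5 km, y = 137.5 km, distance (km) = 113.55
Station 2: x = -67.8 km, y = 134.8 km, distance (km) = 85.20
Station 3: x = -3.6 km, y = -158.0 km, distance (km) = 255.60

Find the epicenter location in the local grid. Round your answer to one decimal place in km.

Circle about each station: (x + 97.5)² + (y − 137.5)² = 113.55²; (x + 67.8)² + (y − 134.8)² = 85.20²; (x + 3.6)² + (y + 158.0)² = 255.60².
Subtracting the Station 1 equation from the Station 2 and Station 3 equations removes the quadratic terms:
59.4 x − 5.4 y = -10.06
187.8 x − 591.0 y = -55873.30
Solving the 2×2 system: x ≈ 8.7, y ≈ 97.3 km.

(8.7, 97.3)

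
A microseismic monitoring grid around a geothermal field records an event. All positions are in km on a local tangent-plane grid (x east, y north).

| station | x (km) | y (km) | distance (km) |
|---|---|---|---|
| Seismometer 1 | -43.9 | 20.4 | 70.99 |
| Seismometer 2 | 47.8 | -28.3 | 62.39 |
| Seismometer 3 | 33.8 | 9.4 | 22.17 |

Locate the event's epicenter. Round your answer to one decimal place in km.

(26.4, 30.3)

Circle about each station: (x + 43.9)² + (y − 20.4)² = 70.99²; (x − 47.8)² + (y + 28.3)² = 62.39²; (x − 33.8)² + (y − 9.4)² = 22.17².
Subtracting pairs of circle equations eliminates x²+y² and gives linear equations (the radical axes):
183.4 x − 97.4 y = 1889.43
155.4 x − 22.0 y = 3435.50
Solving the 2×2 system: x ≈ 26.4, y ≈ 30.3 km.
Check against Seismometer 1 (with the unrounded x, y): √((x + 43.9)²+(y − 20.4)²) = 70.99 ≈ 70.99 km. ✓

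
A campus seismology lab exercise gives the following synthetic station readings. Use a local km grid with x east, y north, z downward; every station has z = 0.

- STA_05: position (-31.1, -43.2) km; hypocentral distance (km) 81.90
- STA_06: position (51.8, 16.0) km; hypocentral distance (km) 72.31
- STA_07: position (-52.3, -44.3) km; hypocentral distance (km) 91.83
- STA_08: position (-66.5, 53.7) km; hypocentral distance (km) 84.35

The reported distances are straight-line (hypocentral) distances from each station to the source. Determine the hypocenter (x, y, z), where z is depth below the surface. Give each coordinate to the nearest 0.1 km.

(-4.3, 19.4, 45.5)

Each station gives a sphere (x−x_i)² + (y−y_i)² + z² = d_i² (stations at z=0).
Subtracting the STA_05 sphere from STA_06 and STA_07: z² cancels, leaving linear equations in x and y:
165.8 x + 118.4 y = 1584.66
-42.4 x − 2.2 y = 139.19
Solving: x ≈ -4.289, y ≈ 19.390 km (keep extra digits for the depth step; rounded: -4.3, 19.4).
Then from the STA_05 sphere: z² = 81.90² − (x + 31.1)² − (y + 43.2)² with x = -4.289, y = 19.390, so z ≈ 45.511 ≈ 45.5 km.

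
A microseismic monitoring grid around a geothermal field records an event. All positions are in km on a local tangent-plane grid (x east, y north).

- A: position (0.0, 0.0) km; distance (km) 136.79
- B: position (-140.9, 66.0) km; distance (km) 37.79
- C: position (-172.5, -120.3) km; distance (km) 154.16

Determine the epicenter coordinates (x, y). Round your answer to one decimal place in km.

(-133.7, 28.9)

Circle about each station: x² + y² = 136.79²; (x + 140.9)² + (y − 66.0)² = 37.79²; (x + 172.5)² + (y + 120.3)² = 154.16².
Subtracting the A equation from the B and C equations removes the quadratic terms:
-281.8 x + 132.0 y = 41492.23
-345.0 x − 240.6 y = 39174.54
Solving the 2×2 system: x ≈ -133.7, y ≈ 28.9 km.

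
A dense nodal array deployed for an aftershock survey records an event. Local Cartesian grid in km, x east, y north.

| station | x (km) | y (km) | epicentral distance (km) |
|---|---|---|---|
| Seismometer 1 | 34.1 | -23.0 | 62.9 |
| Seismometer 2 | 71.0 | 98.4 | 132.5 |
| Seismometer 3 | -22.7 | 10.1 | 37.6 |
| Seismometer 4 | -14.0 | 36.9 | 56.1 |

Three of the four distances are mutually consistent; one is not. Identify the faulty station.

Solve using three stations at a time. Using Seismometer 2, Seismometer 3, Seismometer 4 (subtract circle equations pairwise → linear system) gives (x, y) ≈ (4.4, -16.2).
Distances from that point to each station vs reported:
  Seismometer 1: calculated 30.4 vs reported 62.9 → residual 32.5 km
  Seismometer 2: calculated 132.6 vs reported 132.5 → residual 0.1 km
  Seismometer 3: calculated 37.8 vs reported 37.6 → residual 0.2 km
  Seismometer 4: calculated 56.2 vs reported 56.1 → residual 0.1 km
Seismometer 2, Seismometer 3, Seismometer 4 are mutually consistent (residuals ≈ 0); Seismometer 1 is off by 32.5 km.

Seismometer 1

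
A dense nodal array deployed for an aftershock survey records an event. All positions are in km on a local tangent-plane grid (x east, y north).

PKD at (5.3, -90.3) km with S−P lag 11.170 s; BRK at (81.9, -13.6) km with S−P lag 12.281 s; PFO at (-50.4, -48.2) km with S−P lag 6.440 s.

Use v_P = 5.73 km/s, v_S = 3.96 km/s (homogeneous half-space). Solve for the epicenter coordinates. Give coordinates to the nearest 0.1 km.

Distance from S−P lag: d = Δt · v_P v_S / (v_P − v_S) = Δt · (5.73·3.96)/(5.73−3.96) ≈ 12.8197·Δt.
So d_PKD = 143.20, d_BRK = 157.44, d_PFO = 82.56 km.
Circle about each station: (x − 5.3)² + (y + 90.3)² = 143.20²; (x − 81.9)² + (y + 13.6)² = 157.44²; (x + 50.4)² + (y + 48.2)² = 82.56².
Subtracting the PKD equation from the BRK and PFO equations removes the quadratic terms:
153.2 x + 153.4 y = -5570.72
-111.4 x + 84.2 y = 10371.31
Solving the 2×2 system: x ≈ -68.7, y ≈ 32.3 km.

-68.7 km east, 32.3 km north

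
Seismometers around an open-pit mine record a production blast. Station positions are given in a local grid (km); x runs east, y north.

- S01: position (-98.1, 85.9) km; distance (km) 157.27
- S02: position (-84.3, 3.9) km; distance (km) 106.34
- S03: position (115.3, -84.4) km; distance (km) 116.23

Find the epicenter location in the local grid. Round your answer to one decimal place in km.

Circle about each station: (x + 98.1)² + (y − 85.9)² = 157.27²; (x + 84.3)² + (y − 3.9)² = 106.34²; (x − 115.3)² + (y + 84.4)² = 116.23².
Subtracting the S01 equation from the S02 and S03 equations removes the quadratic terms:
27.6 x − 164.0 y = 3544.94
426.8 x − 340.6 y = 14639.47
Solving the 2×2 system: x ≈ 19.7, y ≈ -18.3 km.

(19.7, -18.3)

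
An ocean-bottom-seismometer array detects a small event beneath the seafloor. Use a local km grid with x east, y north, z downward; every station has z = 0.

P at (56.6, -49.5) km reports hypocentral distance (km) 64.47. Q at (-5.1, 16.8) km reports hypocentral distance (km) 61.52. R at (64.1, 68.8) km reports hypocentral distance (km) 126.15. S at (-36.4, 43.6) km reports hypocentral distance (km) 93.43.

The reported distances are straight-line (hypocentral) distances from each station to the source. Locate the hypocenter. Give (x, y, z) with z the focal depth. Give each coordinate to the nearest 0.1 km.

Each station gives a sphere (x−x_i)² + (y−y_i)² + z² = d_i² (stations at z=0).
Subtracting the P sphere from Q and R: z² cancels, leaving linear equations in x and y:
-123.4 x + 132.6 y = -4973.89
15.0 x + 236.6 y = -8569.00
Solving: x ≈ 1.301, y ≈ -36.300 km (keep extra digits for the depth step; rounded: 1.3, -36.3).
Then from the P sphere: z² = 64.47² − (x − 56.6)² − (y + 49.5)² with x = 1.301, y = -36.300, so z ≈ 30.400 ≈ 30.4 km.
Check against S (with the unrounded solution): distance 93.43 ≈ 93.43 km. ✓

(1.3, -36.3, 30.4)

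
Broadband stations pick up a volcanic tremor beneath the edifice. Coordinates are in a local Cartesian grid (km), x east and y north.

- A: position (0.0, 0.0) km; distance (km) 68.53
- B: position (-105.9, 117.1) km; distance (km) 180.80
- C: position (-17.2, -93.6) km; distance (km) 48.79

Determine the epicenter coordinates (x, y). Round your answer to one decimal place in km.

-43.8 km east, -52.7 km north

Circle about each station: x² + y² = 68.53²; (x + 105.9)² + (y − 117.1)² = 180.80²; (x + 17.2)² + (y + 93.6)² = 48.79².
Subtracting the A equation from the B and C equations removes the quadratic terms:
-211.8 x + 234.2 y = -3065.06
-34.4 x − 187.2 y = 11372.70
Solving the 2×2 system: x ≈ -43.8, y ≈ -52.7 km.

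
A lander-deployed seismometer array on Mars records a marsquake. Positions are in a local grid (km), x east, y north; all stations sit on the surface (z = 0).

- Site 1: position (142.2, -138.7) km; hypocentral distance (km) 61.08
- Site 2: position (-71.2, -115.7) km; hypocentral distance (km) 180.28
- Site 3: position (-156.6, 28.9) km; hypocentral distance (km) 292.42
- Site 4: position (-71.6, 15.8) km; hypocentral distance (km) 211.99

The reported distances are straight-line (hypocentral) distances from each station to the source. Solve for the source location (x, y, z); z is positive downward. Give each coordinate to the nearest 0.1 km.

Each station gives a sphere (x−x_i)² + (y−y_i)² + z² = d_i² (stations at z=0).
Subtracting the Site 1 sphere from Site 2 and Site 3: z² cancels, leaving linear equations in x and y:
-426.8 x + 46.0 y = -49772.71
-597.6 x + 335.2 y = -95878.45
Solving: x ≈ 106.195, y ≈ -96.707 km (keep extra digits for the depth step; rounded: 106.2, -96.7).
Then from the Site 1 sphere: z² = 61.08² − (x − 142.2)² − (y + 138.7)² with x = 106.195, y = -96.707, so z ≈ 25.904 ≈ 25.9 km.
Check against Site 4 (with the unrounded solution): distance 211.99 ≈ 211.99 km. ✓

x ≈ 106.2 km, y ≈ -96.7 km, depth ≈ 25.9 km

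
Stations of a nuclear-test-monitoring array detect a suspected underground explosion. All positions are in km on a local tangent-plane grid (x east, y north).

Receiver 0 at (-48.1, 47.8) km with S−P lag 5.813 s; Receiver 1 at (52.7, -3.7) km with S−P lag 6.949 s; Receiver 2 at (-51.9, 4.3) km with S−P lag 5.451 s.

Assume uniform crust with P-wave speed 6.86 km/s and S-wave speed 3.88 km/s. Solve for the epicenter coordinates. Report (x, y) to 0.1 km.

Distance from S−P lag: d = Δt · v_P v_S / (v_P − v_S) = Δt · (6.86·3.88)/(6.86−3.88) ≈ 8.9318·Δt.
So d_Receiver 0 = 51.92, d_Receiver 1 = 62.07, d_Receiver 2 = 48.69 km.
Circle about each station: (x + 48.1)² + (y − 47.8)² = 51.92²; (x − 52.7)² + (y + 3.7)² = 62.07²; (x + 51.9)² + (y − 4.3)² = 48.69².
Subtracting the Receiver 0 equation from the Receiver 1 and Receiver 2 equations removes the quadratic terms:
201.6 x − 103.0 y = -2964.47
-7.6 x − 87.0 y = -1561.38
Solving the 2×2 system: x ≈ -5.3, y ≈ 18.4 km.

(-5.3, 18.4)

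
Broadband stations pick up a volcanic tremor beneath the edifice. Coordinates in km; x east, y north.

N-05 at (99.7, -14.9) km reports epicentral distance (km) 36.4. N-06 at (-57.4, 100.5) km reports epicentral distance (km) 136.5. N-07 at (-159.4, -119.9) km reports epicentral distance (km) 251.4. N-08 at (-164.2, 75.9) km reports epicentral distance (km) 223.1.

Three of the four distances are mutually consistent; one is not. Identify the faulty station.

N-05

Solve using three stations at a time. Using N-06, N-07, N-08 (subtract circle equations pairwise → linear system) gives (x, y) ≈ (51.3, 17.5).
Distances from that point to each station vs reported:
  N-05: calculated 58.3 vs reported 36.4 → residual 21.9 km
  N-06: calculated 136.7 vs reported 136.5 → residual 0.2 km
  N-07: calculated 251.5 vs reported 251.4 → residual 0.1 km
  N-08: calculated 223.2 vs reported 223.1 → residual 0.1 km
N-06, N-07, N-08 are mutually consistent (residuals ≈ 0); N-05 is off by 21.9 km.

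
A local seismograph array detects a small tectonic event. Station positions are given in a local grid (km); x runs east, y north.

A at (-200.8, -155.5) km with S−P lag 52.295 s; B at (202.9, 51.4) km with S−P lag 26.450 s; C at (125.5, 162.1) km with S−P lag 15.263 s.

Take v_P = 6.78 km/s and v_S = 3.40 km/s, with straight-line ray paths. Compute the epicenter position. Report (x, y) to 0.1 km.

Distance from S−P lag: d = Δt · v_P v_S / (v_P − v_S) = Δt · (6.78·3.40)/(6.78−3.40) ≈ 6.8201·Δt.
So d_A = 356.66, d_B = 180.39, d_C = 104.10 km.
Circle about each station: (x + 200.8)² + (y + 155.5)² = 356.66²; (x − 202.9)² + (y − 51.4)² = 180.39²; (x − 125.5)² + (y − 162.1)² = 104.10².
Subtracting pairs of circle equations eliminates x²+y² and gives linear equations (the radical axes):
807.4 x + 413.8 y = 73975.28
652.6 x + 635.2 y = 93895.32
Solving the 2×2 system: x ≈ 33.5, y ≈ 113.4 km.
Check against A (with the unrounded x, y): √((x + 200.8)²+(y + 155.5)²) = 356.66 ≈ 356.66 km. ✓

x ≈ 33.5 km, y ≈ 113.4 km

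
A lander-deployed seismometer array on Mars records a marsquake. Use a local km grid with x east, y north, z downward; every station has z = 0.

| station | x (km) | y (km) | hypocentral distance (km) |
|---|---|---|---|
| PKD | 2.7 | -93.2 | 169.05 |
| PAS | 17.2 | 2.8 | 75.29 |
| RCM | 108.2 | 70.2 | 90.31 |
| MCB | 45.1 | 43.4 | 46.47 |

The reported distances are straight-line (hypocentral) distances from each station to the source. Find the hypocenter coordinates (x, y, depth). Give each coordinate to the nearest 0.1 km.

Each station gives a sphere (x−x_i)² + (y−y_i)² + z² = d_i² (stations at z=0).
Subtracting the PKD sphere from PAS and RCM: z² cancels, leaving linear equations in x and y:
29.0 x + 192.0 y = 14519.47
211.0 x + 326.8 y = 28363.76
Solving: x ≈ 22.584, y ≈ 72.211 km (keep extra digits for the depth step; rounded: 22.6, 72.2).
Then from the PKD sphere: z² = 169.05² − (x − 2.7)² − (y + 93.2)² with x = 22.584, y = 72.211, so z ≈ 28.666 ≈ 28.7 km.
Check against MCB (with the unrounded solution): distance 46.46 ≈ 46.47 km. ✓

(22.6, 72.2, 28.7)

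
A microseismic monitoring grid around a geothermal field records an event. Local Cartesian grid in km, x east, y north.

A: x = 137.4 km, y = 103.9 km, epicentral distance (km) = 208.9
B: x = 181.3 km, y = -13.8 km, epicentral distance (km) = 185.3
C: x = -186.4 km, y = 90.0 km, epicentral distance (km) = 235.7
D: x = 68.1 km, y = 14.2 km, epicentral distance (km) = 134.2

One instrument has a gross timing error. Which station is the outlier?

D

Solve using three stations at a time. Using A, B, C (subtract circle equations pairwise → linear system) gives (x, y) ≈ (0.4, -53.8).
Distances from that point to each station vs reported:
  A: calculated 208.9 vs reported 208.9 → residual 0.0 km
  B: calculated 185.3 vs reported 185.3 → residual 0.0 km
  C: calculated 235.7 vs reported 235.7 → residual 0.0 km
  D: calculated 96.0 vs reported 134.2 → residual 38.2 km
A, B, C are mutually consistent (residuals ≈ 0); D is off by 38.2 km.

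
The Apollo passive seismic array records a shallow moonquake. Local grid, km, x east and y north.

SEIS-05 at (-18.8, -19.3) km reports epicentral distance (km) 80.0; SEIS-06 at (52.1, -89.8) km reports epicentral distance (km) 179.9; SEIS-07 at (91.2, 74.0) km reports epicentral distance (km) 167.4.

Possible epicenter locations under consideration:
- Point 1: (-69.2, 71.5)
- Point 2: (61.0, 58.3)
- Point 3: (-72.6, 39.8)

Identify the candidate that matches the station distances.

Point 3

For each candidate, compare |candidate − station| to the reported distance:
Point 1: residuals SEIS-05 23.8, SEIS-06 21.9, SEIS-07 7.0 → max 23.8 km
Point 2: residuals SEIS-05 31.3, SEIS-06 31.5, SEIS-07 133.4 → max 133.4 km
Point 3: residuals SEIS-05 0.1, SEIS-06 0.0, SEIS-07 0.1 → max 0.1 km
Only Point 3 has all residuals ≈ 0.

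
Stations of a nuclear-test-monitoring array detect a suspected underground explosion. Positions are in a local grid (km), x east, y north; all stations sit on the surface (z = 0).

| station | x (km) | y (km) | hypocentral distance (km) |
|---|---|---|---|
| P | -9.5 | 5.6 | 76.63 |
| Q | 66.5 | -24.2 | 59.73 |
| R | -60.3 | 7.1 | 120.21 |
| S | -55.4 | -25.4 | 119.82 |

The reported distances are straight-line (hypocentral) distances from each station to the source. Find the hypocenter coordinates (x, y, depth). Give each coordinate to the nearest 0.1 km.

Each station gives a sphere (x−x_i)² + (y−y_i)² + z² = d_i² (stations at z=0).
Subtracting the P sphere from Q and R: z² cancels, leaving linear equations in x and y:
152.0 x − 59.6 y = 7190.76
-101.6 x + 3.0 y = -5013.40
Solving: x ≈ 49.510, y ≈ 5.618 km (keep extra digits for the depth step; rounded: 49.5, 5.6).
Then from the P sphere: z² = 76.63² − (x + 9.5)² − (y − 5.6)² with x = 49.510, y = 5.618, so z ≈ 48.887 ≈ 48.9 km.
Check against S (with the unrounded solution): distance 119.83 ≈ 119.82 km. ✓

(49.5, 5.6, 48.9)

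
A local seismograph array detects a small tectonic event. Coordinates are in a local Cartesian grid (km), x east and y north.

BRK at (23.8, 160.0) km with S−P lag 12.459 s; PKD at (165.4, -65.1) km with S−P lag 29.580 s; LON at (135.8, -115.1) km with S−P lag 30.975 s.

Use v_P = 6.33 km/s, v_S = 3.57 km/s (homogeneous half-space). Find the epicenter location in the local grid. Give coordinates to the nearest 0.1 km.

Distance from S−P lag: d = Δt · v_P v_S / (v_P − v_S) = Δt · (6.33·3.57)/(6.33−3.57) ≈ 8.1877·Δt.
So d_BRK = 102.01, d_PKD = 242.19, d_LON = 253.61 km.
Circle about each station: (x − 23.8)² + (y − 160.0)² = 102.01²; (x − 165.4)² + (y + 65.1)² = 242.19²; (x − 135.8)² + (y + 115.1)² = 253.61².
Subtracting pairs of circle equations eliminates x²+y² and gives linear equations (the radical axes):
283.2 x − 450.2 y = -42821.23
224.0 x − 550.2 y = -48388.78
Solving the 2×2 system: x ≈ -32.3, y ≈ 74.8 km.

x ≈ -32.3 km, y ≈ 74.8 km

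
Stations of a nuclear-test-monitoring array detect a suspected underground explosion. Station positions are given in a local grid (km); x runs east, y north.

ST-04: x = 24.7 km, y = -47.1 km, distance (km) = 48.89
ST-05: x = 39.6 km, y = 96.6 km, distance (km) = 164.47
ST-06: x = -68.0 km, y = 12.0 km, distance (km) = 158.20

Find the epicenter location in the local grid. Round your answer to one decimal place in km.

70.2 km east, -65.0 km north

Circle about each station: (x − 24.7)² + (y + 47.1)² = 48.89²; (x − 39.6)² + (y − 96.6)² = 164.47²; (x + 68.0)² + (y − 12.0)² = 158.20².
Subtracting the ST-04 equation from the ST-05 and ST-06 equations removes the quadratic terms:
29.8 x + 287.4 y = -16588.93
-185.4 x + 118.2 y = -20697.51
Solving the 2×2 system: x ≈ 70.2, y ≈ -65.0 km.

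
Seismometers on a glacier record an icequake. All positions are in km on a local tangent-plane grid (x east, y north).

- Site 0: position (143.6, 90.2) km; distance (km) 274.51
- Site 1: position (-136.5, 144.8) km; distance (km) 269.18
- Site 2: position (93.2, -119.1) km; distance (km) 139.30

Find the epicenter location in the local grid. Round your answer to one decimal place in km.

x ≈ -45.7 km, y ≈ -108.6 km

Circle about each station: (x − 143.6)² + (y − 90.2)² = 274.51²; (x + 136.5)² + (y − 144.8)² = 269.18²; (x − 93.2)² + (y + 119.1)² = 139.30².
Subtracting pairs of circle equations eliminates x²+y² and gives linear equations (the radical axes):
-560.2 x + 109.2 y = 13740.16
-100.8 x − 418.6 y = 50065.30
Solving the 2×2 system: x ≈ -45.7, y ≈ -108.6 km.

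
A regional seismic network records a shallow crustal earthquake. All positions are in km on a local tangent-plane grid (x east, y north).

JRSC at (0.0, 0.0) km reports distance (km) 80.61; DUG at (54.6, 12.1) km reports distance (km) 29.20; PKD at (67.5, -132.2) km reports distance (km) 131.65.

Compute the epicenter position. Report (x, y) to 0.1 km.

Circle about each station: x² + y² = 80.61²; (x − 54.6)² + (y − 12.1)² = 29.20²; (x − 67.5)² + (y + 132.2)² = 131.65².
Subtracting pairs of circle equations eliminates x²+y² and gives linear equations (the radical axes):
109.2 x + 24.2 y = 8772.90
135.0 x − 264.4 y = 11199.34
Solving the 2×2 system: x ≈ 80.6, y ≈ -1.2 km.
Check against JRSC (with the unrounded x, y): √(x²+y²) = 80.61 ≈ 80.61 km. ✓

(80.6, -1.2)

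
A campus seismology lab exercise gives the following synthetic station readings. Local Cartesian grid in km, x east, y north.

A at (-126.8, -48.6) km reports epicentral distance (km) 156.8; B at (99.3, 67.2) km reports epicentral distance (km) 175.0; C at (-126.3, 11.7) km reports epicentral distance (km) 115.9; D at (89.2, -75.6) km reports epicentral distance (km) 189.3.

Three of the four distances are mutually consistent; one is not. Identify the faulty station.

Solve using three stations at a time. Using A, C, D (subtract circle equations pairwise → linear system) gives (x, y) ≈ (-27.9, 73.2).
Distances from that point to each station vs reported:
  A: calculated 156.9 vs reported 156.8 → residual 0.1 km
  B: calculated 127.4 vs reported 175.0 → residual 47.6 km
  C: calculated 116.0 vs reported 115.9 → residual 0.1 km
  D: calculated 189.4 vs reported 189.3 → residual 0.1 km
A, C, D are mutually consistent (residuals ≈ 0); B is off by 47.6 km.

B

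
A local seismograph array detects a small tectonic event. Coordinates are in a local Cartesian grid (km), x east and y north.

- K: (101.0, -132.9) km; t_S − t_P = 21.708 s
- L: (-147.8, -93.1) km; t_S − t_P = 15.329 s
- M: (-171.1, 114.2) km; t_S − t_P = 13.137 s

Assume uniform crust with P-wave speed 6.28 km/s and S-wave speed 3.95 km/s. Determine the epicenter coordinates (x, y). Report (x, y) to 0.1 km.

Distance from S−P lag: d = Δt · v_P v_S / (v_P − v_S) = Δt · (6.28·3.95)/(6.28−3.95) ≈ 10.6464·Δt.
So d_K = 231.11, d_L = 163.20, d_M = 139.86 km.
Circle about each station: (x − 101.0)² + (y + 132.9)² = 231.11²; (x + 147.8)² + (y + 93.1)² = 163.20²; (x + 171.1)² + (y − 114.2)² = 139.86².
Subtracting the K equation from the L and M equations removes the quadratic terms:
-497.6 x + 79.6 y = 29426.63
-544.2 x + 494.2 y = 48304.45
Solving the 2×2 system: x ≈ -52.8, y ≈ 39.6 km.

(-52.8, 39.6)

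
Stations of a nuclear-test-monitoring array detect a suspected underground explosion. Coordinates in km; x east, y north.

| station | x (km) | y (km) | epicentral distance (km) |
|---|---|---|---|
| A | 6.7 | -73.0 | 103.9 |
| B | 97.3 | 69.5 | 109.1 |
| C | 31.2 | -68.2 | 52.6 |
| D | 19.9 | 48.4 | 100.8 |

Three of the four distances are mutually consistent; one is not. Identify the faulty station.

Solve using three stations at a time. Using B, C, D (subtract circle equations pairwise → linear system) gives (x, y) ≈ (73.5, -37.0).
Distances from that point to each station vs reported:
  A: calculated 75.9 vs reported 103.9 → residual 28.0 km
  B: calculated 109.1 vs reported 109.1 → residual 0.0 km
  C: calculated 52.6 vs reported 52.6 → residual 0.0 km
  D: calculated 100.8 vs reported 100.8 → residual 0.0 km
B, C, D are mutually consistent (residuals ≈ 0); A is off by 28.0 km.

A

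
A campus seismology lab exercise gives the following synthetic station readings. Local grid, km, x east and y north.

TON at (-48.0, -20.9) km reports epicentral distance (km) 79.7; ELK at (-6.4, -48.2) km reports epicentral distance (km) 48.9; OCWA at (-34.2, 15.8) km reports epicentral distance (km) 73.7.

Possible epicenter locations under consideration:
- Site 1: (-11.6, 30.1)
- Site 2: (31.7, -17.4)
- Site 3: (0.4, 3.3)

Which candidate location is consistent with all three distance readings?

For each candidate, compare |candidate − station| to the reported distance:
Site 1: residuals TON 17.0, ELK 29.6, OCWA 47.0 → max 47.0 km
Site 2: residuals TON 0.1, ELK 0.1, OCWA 0.1 → max 0.1 km
Site 3: residuals TON 25.6, ELK 3.0, OCWA 36.9 → max 36.9 km
Only Site 2 has all residuals ≈ 0.

Site 2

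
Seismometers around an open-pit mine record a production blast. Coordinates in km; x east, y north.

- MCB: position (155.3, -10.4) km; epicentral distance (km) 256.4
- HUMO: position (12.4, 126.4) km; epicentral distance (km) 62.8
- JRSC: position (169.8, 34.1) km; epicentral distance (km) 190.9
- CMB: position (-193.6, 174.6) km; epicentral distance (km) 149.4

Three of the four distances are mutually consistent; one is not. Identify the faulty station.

Solve using three stations at a time. Using MCB, HUMO, CMB (subtract circle equations pairwise → linear system) gives (x, y) ≈ (-46.7, 147.5).
Distances from that point to each station vs reported:
  MCB: calculated 256.4 vs reported 256.4 → residual 0.0 km
  HUMO: calculated 62.8 vs reported 62.8 → residual 0.0 km
  JRSC: calculated 244.4 vs reported 190.9 → residual 53.5 km
  CMB: calculated 149.4 vs reported 149.4 → residual 0.0 km
MCB, HUMO, CMB are mutually consistent (residuals ≈ 0); JRSC is off by 53.5 km.

JRSC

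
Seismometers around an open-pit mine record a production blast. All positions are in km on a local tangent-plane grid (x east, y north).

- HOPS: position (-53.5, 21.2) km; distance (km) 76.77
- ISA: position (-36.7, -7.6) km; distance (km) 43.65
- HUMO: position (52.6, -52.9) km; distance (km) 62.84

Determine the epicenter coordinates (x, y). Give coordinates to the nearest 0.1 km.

(-9.2, -41.5)

Circle about each station: (x + 53.5)² + (y − 21.2)² = 76.77²; (x + 36.7)² + (y + 7.6)² = 43.65²; (x − 52.6)² + (y + 52.9)² = 62.84².
Subtracting the HOPS equation from the ISA and HUMO equations removes the quadratic terms:
33.6 x − 57.6 y = 2081.27
212.2 x − 148.2 y = 4198.25
Solving the 2×2 system: x ≈ -9.2, y ≈ -41.5 km.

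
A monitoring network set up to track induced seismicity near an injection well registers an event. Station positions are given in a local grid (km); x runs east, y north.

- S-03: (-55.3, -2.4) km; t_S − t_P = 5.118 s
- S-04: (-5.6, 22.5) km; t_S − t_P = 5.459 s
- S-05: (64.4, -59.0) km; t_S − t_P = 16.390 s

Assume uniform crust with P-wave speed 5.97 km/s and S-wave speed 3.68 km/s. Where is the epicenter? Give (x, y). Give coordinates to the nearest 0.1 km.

x ≈ -52.1 km, y ≈ 46.6 km

Distance from S−P lag: d = Δt · v_P v_S / (v_P − v_S) = Δt · (5.97·3.68)/(5.97−3.68) ≈ 9.5937·Δt.
So d_S-03 = 49.10, d_S-04 = 52.37, d_S-05 = 157.24 km.
Circle about each station: (x + 55.3)² + (y + 2.4)² = 49.10²; (x + 5.6)² + (y − 22.5)² = 52.37²; (x − 64.4)² + (y + 59.0)² = 157.24².
Subtracting the S-03 equation from the S-04 and S-05 equations removes the quadratic terms:
99.4 x + 49.8 y = -2858.05
239.4 x − 113.2 y = -17749.10
Solving the 2×2 system: x ≈ -52.1, y ≈ 46.6 km.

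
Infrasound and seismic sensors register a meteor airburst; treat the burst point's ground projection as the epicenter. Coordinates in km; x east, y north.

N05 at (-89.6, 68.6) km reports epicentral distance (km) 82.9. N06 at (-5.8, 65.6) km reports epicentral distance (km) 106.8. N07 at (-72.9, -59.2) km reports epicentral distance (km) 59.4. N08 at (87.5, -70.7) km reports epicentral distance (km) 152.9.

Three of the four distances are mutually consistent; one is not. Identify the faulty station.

Solve using three stations at a time. Using N05, N07, N08 (subtract circle equations pairwise → linear system) gives (x, y) ≈ (-50.2, -4.3).
Distances from that point to each station vs reported:
  N05: calculated 82.9 vs reported 82.9 → residual 0.0 km
  N06: calculated 82.9 vs reported 106.8 → residual 23.9 km
  N07: calculated 59.4 vs reported 59.4 → residual 0.0 km
  N08: calculated 152.9 vs reported 152.9 → residual 0.0 km
N05, N07, N08 are mutually consistent (residuals ≈ 0); N06 is off by 23.9 km.

N06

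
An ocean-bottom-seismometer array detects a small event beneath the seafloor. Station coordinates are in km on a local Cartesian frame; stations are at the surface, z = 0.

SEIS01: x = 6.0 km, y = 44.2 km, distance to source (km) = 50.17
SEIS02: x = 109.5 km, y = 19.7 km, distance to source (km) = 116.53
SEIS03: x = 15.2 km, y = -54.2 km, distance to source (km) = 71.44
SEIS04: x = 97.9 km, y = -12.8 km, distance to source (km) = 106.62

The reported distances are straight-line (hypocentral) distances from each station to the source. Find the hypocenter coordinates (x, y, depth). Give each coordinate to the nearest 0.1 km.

Each station gives a sphere (x−x_i)² + (y−y_i)² + z² = d_i² (stations at z=0).
Subtracting the SEIS01 sphere from SEIS02 and SEIS03: z² cancels, leaving linear equations in x and y:
207.0 x − 49.0 y = -673.51
18.4 x − 196.8 y = -1407.60
Solving: x ≈ -1.596, y ≈ 7.003 km (keep extra digits for the depth step; rounded: -1.6, 7.0).
Then from the SEIS01 sphere: z² = 50.17² − (x − 6.0)² − (y − 44.2)² with x = -1.596, y = 7.003, so z ≈ 32.798 ≈ 32.8 km.

x ≈ -1.6 km, y ≈ 7.0 km, depth ≈ 32.8 km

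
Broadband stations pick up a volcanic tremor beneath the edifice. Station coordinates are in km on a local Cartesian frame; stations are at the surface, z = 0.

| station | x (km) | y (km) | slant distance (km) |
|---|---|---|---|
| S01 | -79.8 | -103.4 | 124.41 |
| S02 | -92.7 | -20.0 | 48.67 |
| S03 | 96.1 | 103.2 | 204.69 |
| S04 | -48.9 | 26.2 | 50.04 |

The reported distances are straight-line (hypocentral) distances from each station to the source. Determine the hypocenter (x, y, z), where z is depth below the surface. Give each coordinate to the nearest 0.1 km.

(-86.8, 16.8, 31.3)

Each station gives a sphere (x−x_i)² + (y−y_i)² + z² = d_i² (stations at z=0).
Subtracting the S01 sphere from S02 and S03: z² cancels, leaving linear equations in x and y:
-25.8 x + 166.8 y = 5042.77
351.8 x + 413.2 y = -23594.30
Solving: x ≈ -86.806, y ≈ 16.806 km (keep extra digits for the depth step; rounded: -86.8, 16.8).
Then from the S01 sphere: z² = 124.41² − (x + 79.8)² − (y + 103.4)² with x = -86.806, y = 16.806, so z ≈ 31.293 ≈ 31.3 km.
Check against S04 (with the unrounded solution): distance 50.05 ≈ 50.04 km. ✓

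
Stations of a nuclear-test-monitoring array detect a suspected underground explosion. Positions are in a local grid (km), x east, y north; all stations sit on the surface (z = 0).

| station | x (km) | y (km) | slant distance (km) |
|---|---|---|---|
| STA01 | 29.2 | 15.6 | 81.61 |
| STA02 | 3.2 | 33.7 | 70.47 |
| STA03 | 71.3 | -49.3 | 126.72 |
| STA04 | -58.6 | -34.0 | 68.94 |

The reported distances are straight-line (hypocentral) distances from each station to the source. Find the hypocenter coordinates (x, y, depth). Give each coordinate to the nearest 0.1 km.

Each station gives a sphere (x−x_i)² + (y−y_i)² + z² = d_i² (stations at z=0).
Subtracting the STA01 sphere from STA02 and STA03: z² cancels, leaving linear equations in x and y:
-52.0 x + 36.2 y = 1744.10
84.2 x − 129.8 y = -2979.59
Solving: x ≈ -32.020, y ≈ 2.184 km (keep extra digits for the depth step; rounded: -32.0, 2.2).
Then from the STA01 sphere: z² = 81.61² − (x − 29.2)² − (y − 15.6)² with x = -32.020, y = 2.184, so z ≈ 52.272 ≈ 52.3 km.

(-32.0, 2.2, 52.3)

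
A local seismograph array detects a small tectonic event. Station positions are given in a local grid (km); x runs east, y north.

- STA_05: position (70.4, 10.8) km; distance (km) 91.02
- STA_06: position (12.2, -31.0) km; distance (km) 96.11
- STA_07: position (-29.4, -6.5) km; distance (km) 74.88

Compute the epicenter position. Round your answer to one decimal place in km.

-3.6 km east, 63.8 km north

Circle about each station: (x − 70.4)² + (y − 10.8)² = 91.02²; (x − 12.2)² + (y + 31.0)² = 96.11²; (x + 29.4)² + (y + 6.5)² = 74.88².
Subtracting the STA_05 equation from the STA_06 and STA_07 equations removes the quadratic terms:
-116.4 x − 83.6 y = -4915.45
-199.6 x − 34.6 y = -1488.56
Solving the 2×2 system: x ≈ -3.6, y ≈ 63.8 km.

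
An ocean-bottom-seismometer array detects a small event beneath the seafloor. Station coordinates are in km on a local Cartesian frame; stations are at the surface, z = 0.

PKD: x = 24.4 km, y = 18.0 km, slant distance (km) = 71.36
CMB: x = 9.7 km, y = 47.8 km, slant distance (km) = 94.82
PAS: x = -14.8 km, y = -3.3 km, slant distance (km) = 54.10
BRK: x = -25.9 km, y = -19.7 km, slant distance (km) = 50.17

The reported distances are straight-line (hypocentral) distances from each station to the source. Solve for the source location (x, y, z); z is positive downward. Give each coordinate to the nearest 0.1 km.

(2.7, -39.6, 36.1)

Each station gives a sphere (x−x_i)² + (y−y_i)² + z² = d_i² (stations at z=0).
Subtracting the PKD sphere from CMB and PAS: z² cancels, leaving linear equations in x and y:
-29.4 x + 59.6 y = -2439.01
-78.4 x − 42.6 y = 1476.01
Solving: x ≈ 2.689, y ≈ -39.597 km (keep extra digits for the depth step; rounded: 2.7, -39.6).
Then from the PKD sphere: z² = 71.36² − (x − 24.4)² − (y − 18.0)² with x = 2.689, y = -39.597, so z ≈ 36.104 ≈ 36.1 km.
Check against BRK (with the unrounded solution): distance 50.17 ≈ 50.17 km. ✓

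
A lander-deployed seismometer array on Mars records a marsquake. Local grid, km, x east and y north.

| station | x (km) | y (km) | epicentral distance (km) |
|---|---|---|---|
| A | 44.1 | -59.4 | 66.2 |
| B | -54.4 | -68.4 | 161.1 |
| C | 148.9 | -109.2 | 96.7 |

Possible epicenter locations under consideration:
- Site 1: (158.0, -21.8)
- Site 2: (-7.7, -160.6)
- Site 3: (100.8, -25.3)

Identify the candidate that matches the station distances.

For each candidate, compare |candidate − station| to the reported distance:
Site 1: residuals A 53.7, B 56.4, C 8.8 → max 56.4 km
Site 2: residuals A 47.5, B 57.7, C 68.1 → max 68.1 km
Site 3: residuals A 0.0, B 0.0, C 0.0 → max 0.0 km
Only Site 3 has all residuals ≈ 0.

Site 3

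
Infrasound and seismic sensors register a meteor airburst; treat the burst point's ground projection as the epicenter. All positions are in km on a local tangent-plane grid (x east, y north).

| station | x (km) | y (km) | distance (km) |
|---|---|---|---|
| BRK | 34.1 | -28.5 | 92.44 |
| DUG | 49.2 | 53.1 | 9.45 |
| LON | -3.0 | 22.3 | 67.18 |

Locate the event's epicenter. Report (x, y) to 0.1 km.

Circle about each station: (x − 34.1)² + (y + 28.5)² = 92.44²; (x − 49.2)² + (y − 53.1)² = 9.45²; (x + 3.0)² + (y − 22.3)² = 67.18².
Subtracting the BRK equation from the DUG and LON equations removes the quadratic terms:
30.2 x + 163.2 y = 11721.04
-74.2 x + 101.6 y = 2563.23
Solving the 2×2 system: x ≈ 50.9, y ≈ 62.4 km.

50.9 km east, 62.4 km north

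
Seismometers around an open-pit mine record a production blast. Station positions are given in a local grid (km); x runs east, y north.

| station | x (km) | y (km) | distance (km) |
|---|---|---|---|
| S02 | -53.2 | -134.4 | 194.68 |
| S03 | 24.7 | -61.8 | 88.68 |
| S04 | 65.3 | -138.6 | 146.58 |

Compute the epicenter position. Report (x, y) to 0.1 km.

x ≈ 80.4 km, y ≈ 7.2 km

Circle about each station: (x + 53.2)² + (y + 134.4)² = 194.68²; (x − 24.7)² + (y + 61.8)² = 88.68²; (x − 65.3)² + (y + 138.6)² = 146.58².
Subtracting the S02 equation from the S03 and S04 equations removes the quadratic terms:
155.8 x + 145.2 y = 13571.89
237.0 x − 8.4 y = 18995.06
Solving the 2×2 system: x ≈ 80.4, y ≈ 7.2 km.
Check against S02 (with the unrounded x, y): √((x + 53.2)²+(y + 134.4)²) = 194.68 ≈ 194.68 km. ✓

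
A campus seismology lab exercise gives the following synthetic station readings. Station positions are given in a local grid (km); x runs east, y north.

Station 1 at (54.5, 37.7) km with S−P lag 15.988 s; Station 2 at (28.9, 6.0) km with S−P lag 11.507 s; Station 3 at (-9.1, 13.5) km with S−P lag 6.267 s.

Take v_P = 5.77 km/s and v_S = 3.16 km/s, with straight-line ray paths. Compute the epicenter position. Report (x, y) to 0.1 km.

Distance from S−P lag: d = Δt · v_P v_S / (v_P − v_S) = Δt · (5.77·3.16)/(5.77−3.16) ≈ 6.9859·Δt.
So d_Station 1 = 111.69, d_Station 2 = 80.39, d_Station 3 = 43.78 km.
Circle about each station: (x − 54.5)² + (y − 37.7)² = 111.69²; (x − 28.9)² + (y − 6.0)² = 80.39²; (x + 9.1)² + (y − 13.5)² = 43.78².
Subtracting pairs of circle equations eliminates x²+y² and gives linear equations (the radical axes):
-51.2 x − 63.4 y = 2491.77
-127.2 x − 48.4 y = 6431.49
Solving the 2×2 system: x ≈ -51.4, y ≈ 2.2 km.

x ≈ -51.4 km, y ≈ 2.2 km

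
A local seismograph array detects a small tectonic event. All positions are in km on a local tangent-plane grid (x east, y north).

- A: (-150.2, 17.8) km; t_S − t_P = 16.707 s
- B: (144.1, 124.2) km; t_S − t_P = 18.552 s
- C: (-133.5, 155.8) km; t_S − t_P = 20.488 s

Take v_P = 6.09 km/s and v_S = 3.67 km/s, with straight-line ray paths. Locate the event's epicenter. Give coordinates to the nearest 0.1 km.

(3.9, 25.7)

Distance from S−P lag: d = Δt · v_P v_S / (v_P − v_S) = Δt · (6.09·3.67)/(6.09−3.67) ≈ 9.2357·Δt.
So d_A = 154.30, d_B = 171.34, d_C = 189.22 km.
Circle about each station: (x + 150.2)² + (y − 17.8)² = 154.30²; (x − 144.1)² + (y − 124.2)² = 171.34²; (x + 133.5)² + (y − 155.8)² = 189.22².
Subtracting pairs of circle equations eliminates x²+y² and gives linear equations (the radical axes):
588.6 x + 212.8 y = 7764.66
33.4 x + 276.0 y = 7223.29
Solving the 2×2 system: x ≈ 3.9, y ≈ 25.7 km.
Check against A (with the unrounded x, y): √((x + 150.2)²+(y − 17.8)²) = 154.30 ≈ 154.30 km. ✓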